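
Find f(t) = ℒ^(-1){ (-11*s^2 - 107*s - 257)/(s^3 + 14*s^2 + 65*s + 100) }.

f(t) = -3*t*exp(-5*t) - 5*exp(-4*t) - 6*exp(-5*t)

Factor the denominator: s^3 + 14*s^2 + 65*s + 100 = (s + 4)*(s + 5)^2.
Partial fraction decomposition gives [-6/(s + 5)] + [-3/(s + 5)^2] + [-5/(s + 4)].
Invert each term: -6/(s + 5) ↔ -6e^(-5t); -3/(s + 5)^2 ↔ -3t·e^(-5t); -5/(s + 4) ↔ -5e^(-4t).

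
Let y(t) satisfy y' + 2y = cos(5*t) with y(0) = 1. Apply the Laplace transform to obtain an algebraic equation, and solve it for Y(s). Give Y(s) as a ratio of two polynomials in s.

Y(s) = (s^2 + s + 25)/(s^3 + 2*s^2 + 25*s + 50)

Take the Laplace transform of both sides.
With L{y'} = sY - y(0) = sY - 1: the LHS transforms to (s + 2)Y - (1).
The right side is L{cos(5*t)} = s/(s^2 + 25).
So (s + 2)Y = s/(s^2 + 25) + (1).
Isolate Y and clear denominators.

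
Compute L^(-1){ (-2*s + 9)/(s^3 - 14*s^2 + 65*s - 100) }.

Factor the denominator: s^3 - 14*s^2 + 65*s - 100 = (s - 5)^2*(s - 4).
Partial fraction decomposition gives [-1/(s - 5)] + [-1/(s - 5)^2] + [1/(s - 4)].
Invert each term: -1/(s - 5) ↔ -e^(5t); -1/(s - 5)^2 ↔ -t·e^(5t); 1/(s - 4) ↔ e^(4t).

-t*exp(5*t) - exp(5*t) + exp(4*t)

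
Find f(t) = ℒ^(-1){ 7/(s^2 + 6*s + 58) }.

Rewrite the denominator: s^2 + 6*s + 58 = (s + 3)^2 + 49.
The form in (s + 3) signals a first-shifting-theorem factor e^(-3t).
Since L{sin(7t)} = 7/(s^2 + 49), the inverse is e^(-3*t)*sin(7*t).

f(t) = exp(-3*t)*sin(7*t)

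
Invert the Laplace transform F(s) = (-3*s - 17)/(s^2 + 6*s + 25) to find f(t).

f(t) = -2*exp(-3*t)*sin(4*t) - 3*exp(-3*t)*cos(4*t)

Complete the square in the denominator: s^2 + 6*s + 25 = (s + 3)^2 + 4^2.
Split the numerator to match: -3*s - 17 = -3·(s + 3) - 2·4.
Invert each term: -3·(s + 3)/((s + 3)^2 + 16) ↔ -3e^(-3t)cos(4t); -2·4/((s + 3)^2 + 16) ↔ -2e^(-3t)sin(4t).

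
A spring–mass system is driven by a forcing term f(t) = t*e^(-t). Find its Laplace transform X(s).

X(s) = (s + 1)^(-2)

L{e^(-t)} = 1/(s + 1).
Then apply L{t·g(t)} = -d/ds[G(s)] with G(s) = 1/(s + 1):
differentiating 1 time and applying the sign gives (s + 1)^(-2).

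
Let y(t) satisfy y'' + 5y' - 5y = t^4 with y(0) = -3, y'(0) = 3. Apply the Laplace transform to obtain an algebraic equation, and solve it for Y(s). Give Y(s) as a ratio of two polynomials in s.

Apply the Laplace transform to the equation.
With L{y''} = s^2 Y - s·y(0) - y'(0) and L{y'} = sY - y(0), with y(0) = -3, y'(0) = 3: the LHS transforms to (s^2 + 5*s - 5)Y - (-3*s - 12).
The right side is L{t^4} = 24/s^5.
So (s^2 + 5*s - 5)Y = 24/s^5 + (-3*s - 12).
Isolate Y and clear denominators.

Y(s) = (-3*s^6 - 12*s^5 + 24)/(s^7 + 5*s^6 - 5*s^5)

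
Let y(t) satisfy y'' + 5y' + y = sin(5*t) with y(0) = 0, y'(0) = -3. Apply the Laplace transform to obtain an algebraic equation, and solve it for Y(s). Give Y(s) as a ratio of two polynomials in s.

Transform both sides with L{·}.
With L{y''} = s^2 Y - s·y(0) - y'(0) and L{y'} = sY - y(0), with y(0) = 0, y'(0) = -3: the LHS transforms to (s^2 + 5*s + 1)Y - (-3).
The right side is L{sin(5*t)} = 5/(s^2 + 25).
So (s^2 + 5*s + 1)Y = 5/(s^2 + 25) + (-3).
Divide through and combine into a single rational function.

Y(s) = (-3*s^2 - 70)/(s^4 + 5*s^3 + 26*s^2 + 125*s + 25)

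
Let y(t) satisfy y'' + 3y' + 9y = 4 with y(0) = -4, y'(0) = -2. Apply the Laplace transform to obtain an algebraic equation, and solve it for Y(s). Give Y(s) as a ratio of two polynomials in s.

Y(s) = (-4*s^2 - 14*s + 4)/(s^3 + 3*s^2 + 9*s)

Transform both sides with L{·}.
The derivative rules (L{y''} = s^2 Y - s·y(0) - y'(0) and L{y'} = sY - y(0), with y(0) = -4, y'(0) = -2) turn the left side into (s^2 + 3*s + 9)Y - (-4*s - 14).
The right side is L{4} = 4/s.
So (s^2 + 3*s + 9)Y = 4/s + (-4*s - 14).
Divide through and combine into a single rational function.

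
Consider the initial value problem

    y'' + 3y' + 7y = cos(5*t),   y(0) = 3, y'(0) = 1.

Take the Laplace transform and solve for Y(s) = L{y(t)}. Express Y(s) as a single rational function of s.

Transform both sides with L{·}.
The derivative rules (L{y''} = s^2 Y - s·y(0) - y'(0) and L{y'} = sY - y(0), with y(0) = 3, y'(0) = 1) turn the left side into (s^2 + 3*s + 7)Y - (3*s + 10).
The right side is L{cos(5*t)} = s/(s^2 + 25).
So (s^2 + 3*s + 7)Y = s/(s^2 + 25) + (3*s + 10).
Isolate Y and clear denominators.

Y(s) = (3*s^3 + 10*s^2 + 76*s + 250)/(s^4 + 3*s^3 + 32*s^2 + 75*s + 175)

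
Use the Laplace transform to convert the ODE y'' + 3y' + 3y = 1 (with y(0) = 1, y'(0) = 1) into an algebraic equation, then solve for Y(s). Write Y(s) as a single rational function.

Take the Laplace transform of both sides.
Using L{y''} = s^2 Y - s·y(0) - y'(0) and L{y'} = sY - y(0), with y(0) = 1, y'(0) = 1, the left side becomes (s^2 + 3*s + 3)Y - (s + 4).
The right side is L{1} = 1/s.
So (s^2 + 3*s + 3)Y = 1/s + (s + 4).
Solve for Y(s) and write it as one ratio of polynomials.

Y(s) = (s^2 + 4*s + 1)/(s^3 + 3*s^2 + 3*s)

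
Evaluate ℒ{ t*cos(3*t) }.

(s - 3)*(s + 3)/(s^2 + 9)^2

L{cos(3t)} = s/(s^2 + 9).
Then apply L{t·g(t)} = -d/ds[G(s)] with G(s) = s/(s^2 + 9):
differentiating 1 time and applying the sign gives (s - 3)*(s + 3)/(s^2 + 9)^2.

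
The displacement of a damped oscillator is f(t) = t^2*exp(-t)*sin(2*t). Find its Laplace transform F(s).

F(s) = 4*(3*s^2 + 6*s - 1)/(s^2 + 2*s + 5)^3

L{sin(2t)} = 2/(s^2 + 4).
Multiplying by e^(-t) shifts s → s + 1, so L{exp(-t)*sin(2*t)} = 2/((s + 1)^2 + 4).
Then apply L{t^2·g(t)} = (-1)^2 d^2/ds^2[G(s)] with G(s) = 2/((s + 1)^2 + 4):
differentiating 2 times and applying the sign gives 4*(3*s^2 + 6*s - 1)/(s^2 + 2*s + 5)^3.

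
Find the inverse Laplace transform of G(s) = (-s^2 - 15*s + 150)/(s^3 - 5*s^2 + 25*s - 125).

exp(5*t) - 5*sin(5*t) - 2*cos(5*t)

Factor the denominator: s^3 - 5*s^2 + 25*s - 125 = (s - 5)*(s^2 + 25).
Partial fraction decomposition gives [1/(s - 5)] + [-2*s/(s^2 + 25)] + [-25/(s^2 + 25)].
Invert each term: 1/(s - 5) ↔ e^(5t); -2·s/(s^2 + 25) ↔ -2cos(5t); -5·5/(s^2 + 25) ↔ -5sin(5t).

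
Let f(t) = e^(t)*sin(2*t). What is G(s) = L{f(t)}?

L{sin(2t)} = 2/(s^2 + 4).
By the first shifting theorem, multiplying by e^(t) replaces s with s - 1.

G(s) = 2/((s - 1)^2 + 4)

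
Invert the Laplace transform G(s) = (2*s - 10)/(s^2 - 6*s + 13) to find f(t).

f(t) = -2*exp(3*t)*sin(2*t) + 2*exp(3*t)*cos(2*t)

Complete the square in the denominator: s^2 - 6*s + 13 = (s - 3)^2 + 2^2.
Split the numerator to match: 2*s - 10 = 2·(s - 3) - 2·2.
Invert each term: 2·(s - 3)/((s - 3)^2 + 4) ↔ 2e^(3t)cos(2t); -2·2/((s - 3)^2 + 4) ↔ -2e^(3t)sin(2t).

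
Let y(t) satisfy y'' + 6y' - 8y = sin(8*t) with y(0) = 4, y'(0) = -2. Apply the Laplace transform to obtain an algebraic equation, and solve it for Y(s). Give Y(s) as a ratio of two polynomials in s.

Laplace-transform each side.
With L{y''} = s^2 Y - s·y(0) - y'(0) and L{y'} = sY - y(0), with y(0) = 4, y'(0) = -2: the LHS transforms to (s^2 + 6*s - 8)Y - (4*s + 22).
The right side is L{sin(8*t)} = 8/(s^2 + 64).
So (s^2 + 6*s - 8)Y = 8/(s^2 + 64) + (4*s + 22).
Solve for Y(s) and write it as one ratio of polynomials.

Y(s) = (4*s^3 + 22*s^2 + 256*s + 1416)/(s^4 + 6*s^3 + 56*s^2 + 384*s - 512)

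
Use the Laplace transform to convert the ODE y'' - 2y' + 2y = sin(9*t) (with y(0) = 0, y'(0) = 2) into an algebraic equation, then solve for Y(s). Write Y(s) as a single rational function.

Y(s) = (2*s^2 + 171)/(s^4 - 2*s^3 + 83*s^2 - 162*s + 162)

Laplace-transform each side.
With L{y''} = s^2 Y - s·y(0) - y'(0) and L{y'} = sY - y(0), with y(0) = 0, y'(0) = 2: the LHS transforms to (s^2 - 2*s + 2)Y - (2).
The right side is L{sin(9*t)} = 9/(s^2 + 81).
So (s^2 - 2*s + 2)Y = 9/(s^2 + 81) + (2).
Isolate Y and clear denominators.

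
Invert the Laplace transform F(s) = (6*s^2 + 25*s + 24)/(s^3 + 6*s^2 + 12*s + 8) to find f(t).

f(t) = -t^2*exp(-2*t) + t*exp(-2*t) + 6*exp(-2*t)

Factor the denominator: s^3 + 6*s^2 + 12*s + 8 = (s + 2)^3.
Partial fraction decomposition gives [6/(s + 2)] + [(s + 2)^(-2)] + [-2/(s + 2)^3].
Invert each term: 6/(s + 2) ↔ 6e^(-2t); 1/(s + 2)^2 ↔ t·e^(-2t); -2/(s + 2)^3 ↔ (-1)t^2·e^(-2t).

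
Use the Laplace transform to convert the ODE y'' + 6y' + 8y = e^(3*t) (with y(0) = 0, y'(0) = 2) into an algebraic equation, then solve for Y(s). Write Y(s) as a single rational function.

Take the Laplace transform of both sides.
The derivative rules (L{y''} = s^2 Y - s·y(0) - y'(0) and L{y'} = sY - y(0), with y(0) = 0, y'(0) = 2) turn the left side into (s^2 + 6*s + 8)Y - (2).
The right side is L{e^(3*t)} = 1/(s - 3).
So (s^2 + 6*s + 8)Y = 1/(s - 3) + (2).
Isolate Y and clear denominators.

Y(s) = (2*s - 5)/(s^3 + 3*s^2 - 10*s - 24)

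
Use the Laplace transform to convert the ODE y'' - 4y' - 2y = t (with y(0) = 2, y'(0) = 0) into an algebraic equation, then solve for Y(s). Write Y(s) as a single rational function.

Y(s) = (2*s^3 - 8*s^2 + 1)/(s^4 - 4*s^3 - 2*s^2)

Transform both sides with L{·}.
The derivative rules (L{y''} = s^2 Y - s·y(0) - y'(0) and L{y'} = sY - y(0), with y(0) = 2, y'(0) = 0) turn the left side into (s^2 - 4*s - 2)Y - (2*s - 8).
The right side is L{t} = s^(-2).
So (s^2 - 4*s - 2)Y = s^(-2) + (2*s - 8).
Isolate Y and clear denominators.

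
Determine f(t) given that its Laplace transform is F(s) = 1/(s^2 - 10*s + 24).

Rewrite the denominator: s^2 - 10*s + 24 = (s - 5)^2 - 1.
The form in (s - 5) signals a first-shifting-theorem factor e^(5t).
Since L{sinh(t)} = 1/(s^2 - 1), the inverse is e^(5*t)*sinh(t).

f(t) = exp(5*t)*sinh(t)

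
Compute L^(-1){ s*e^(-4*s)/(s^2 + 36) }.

Heaviside(t - 4)*(cos(6*t - 24))

The factor e^(-4s) signals a time shift by c = 4 (second shifting theorem).
L{cos(6t)} = s/(s^2 + 36), so L^-1{s/(s^2 + 36)} = cos(6*t).
Hence the inverse is u(t - 4) times that function evaluated at t - 4.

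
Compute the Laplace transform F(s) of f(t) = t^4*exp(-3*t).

L{t^4} = 4!/s^5 = 24/s^5.
By the first shifting theorem, multiplying by e^(-3t) replaces s with s + 3.

F(s) = 24/(s + 3)^5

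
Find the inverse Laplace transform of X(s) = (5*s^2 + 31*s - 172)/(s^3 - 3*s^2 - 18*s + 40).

Factor the denominator: s^3 - 3*s^2 - 18*s + 40 = (s - 5)*(s - 2)*(s + 4).
Partial fraction decomposition gives [4/(s - 5)] + [5/(s - 2)] + [-4/(s + 4)].
Invert each term: 4/(s - 5) ↔ 4e^(5t); 5/(s - 2) ↔ 5e^(2t); -4/(s + 4) ↔ -4e^(-4t).

4*exp(5*t) + 5*exp(2*t) - 4*exp(-4*t)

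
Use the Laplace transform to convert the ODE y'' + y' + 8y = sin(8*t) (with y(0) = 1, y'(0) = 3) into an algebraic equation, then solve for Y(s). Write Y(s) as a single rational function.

Y(s) = (s^3 + 4*s^2 + 64*s + 264)/(s^4 + s^3 + 72*s^2 + 64*s + 512)

Laplace-transform each side.
With L{y''} = s^2 Y - s·y(0) - y'(0) and L{y'} = sY - y(0), with y(0) = 1, y'(0) = 3: the LHS transforms to (s^2 + s + 8)Y - (s + 4).
The right side is L{sin(8*t)} = 8/(s^2 + 64).
So (s^2 + s + 8)Y = 8/(s^2 + 64) + (s + 4).
Isolate Y and clear denominators.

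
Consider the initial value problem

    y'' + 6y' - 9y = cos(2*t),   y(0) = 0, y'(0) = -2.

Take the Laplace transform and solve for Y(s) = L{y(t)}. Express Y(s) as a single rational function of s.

Transform both sides with L{·}.
The derivative rules (L{y''} = s^2 Y - s·y(0) - y'(0) and L{y'} = sY - y(0), with y(0) = 0, y'(0) = -2) turn the left side into (s^2 + 6*s - 9)Y - (-2).
The right side is L{cos(2*t)} = s/(s^2 + 4).
So (s^2 + 6*s - 9)Y = s/(s^2 + 4) + (-2).
Isolate Y and clear denominators.

Y(s) = (-2*s^2 + s - 8)/(s^4 + 6*s^3 - 5*s^2 + 24*s - 36)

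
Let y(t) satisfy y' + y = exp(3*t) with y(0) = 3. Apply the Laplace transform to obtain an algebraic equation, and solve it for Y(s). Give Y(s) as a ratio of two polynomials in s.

Y(s) = (3*s - 8)/(s^2 - 2*s - 3)

Apply the Laplace transform to the equation.
With L{y'} = sY - y(0) = sY - 3: the LHS transforms to (s + 1)Y - (3).
The right side is L{exp(3*t)} = 1/(s - 3).
So (s + 1)Y = 1/(s - 3) + (3).
Divide through and combine into a single rational function.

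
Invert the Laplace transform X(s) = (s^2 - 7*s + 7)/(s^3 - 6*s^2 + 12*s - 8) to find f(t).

Factor the denominator: s^3 - 6*s^2 + 12*s - 8 = (s - 2)^3.
Partial fraction decomposition gives [1/(s - 2)] + [-3/(s - 2)^2] + [-3/(s - 2)^3].
Invert each term: 1/(s - 2) ↔ e^(2t); -3/(s - 2)^2 ↔ -3t·e^(2t); -3/(s - 2)^3 ↔ (-3/2)t^2·e^(2t).

f(t) = -3*t^2*exp(2*t)/2 - 3*t*exp(2*t) + exp(2*t)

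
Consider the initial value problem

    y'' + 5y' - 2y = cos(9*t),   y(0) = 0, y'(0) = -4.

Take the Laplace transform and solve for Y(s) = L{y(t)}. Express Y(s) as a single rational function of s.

Y(s) = (-4*s^2 + s - 324)/(s^4 + 5*s^3 + 79*s^2 + 405*s - 162)

Take the Laplace transform of both sides.
Using L{y''} = s^2 Y - s·y(0) - y'(0) and L{y'} = sY - y(0), with y(0) = 0, y'(0) = -4, the left side becomes (s^2 + 5*s - 2)Y - (-4).
The right side is L{cos(9*t)} = s/(s^2 + 81).
So (s^2 + 5*s - 2)Y = s/(s^2 + 81) + (-4).
Divide through and combine into a single rational function.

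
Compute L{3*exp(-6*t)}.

3/(s + 6)

L{3} = 3/s.
By the first shifting theorem, multiplying by e^(-6t) replaces s with s + 6.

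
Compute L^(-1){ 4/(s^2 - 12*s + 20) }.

exp(6*t)*sinh(4*t)

Rewrite the denominator: s^2 - 12*s + 20 = (s - 6)^2 - 16.
The form in (s - 6) signals a first-shifting-theorem factor e^(6t).
Since L{sinh(4t)} = 4/(s^2 - 16), the inverse is e^(6*t)*sinh(4*t).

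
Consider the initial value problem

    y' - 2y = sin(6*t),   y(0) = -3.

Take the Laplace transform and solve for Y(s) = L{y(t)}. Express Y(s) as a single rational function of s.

Transform both sides with L{·}.
Using L{y'} = sY - y(0) = sY - (-3), the left side becomes (s - 2)Y - (-3).
The right side is L{sin(6*t)} = 6/(s^2 + 36).
So (s - 2)Y = 6/(s^2 + 36) + (-3).
Solve for Y(s) and write it as one ratio of polynomials.

Y(s) = (-3*s^2 - 102)/(s^3 - 2*s^2 + 36*s - 72)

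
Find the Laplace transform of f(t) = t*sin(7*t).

L{sin(7t)} = 7/(s^2 + 49).
Then apply L{t·g(t)} = -d/ds[H(s)] with H(s) = 7/(s^2 + 49):
differentiating 1 time and applying the sign gives 14*s/(s^2 + 49)^2.

14*s/(s^2 + 49)^2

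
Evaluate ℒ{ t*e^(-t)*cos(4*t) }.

(s - 3)*(s + 5)/(s^2 + 2*s + 17)^2

L{cos(4t)} = s/(s^2 + 16).
Multiplying by e^(-t) shifts s → s + 1, so L{e^(-t)*cos(4*t)} = (s + 1)/((s + 1)^2 + 16).
Then apply L{t·g(t)} = -d/ds[G(s)] with G(s) = (s + 1)/((s + 1)^2 + 16):
differentiating 1 time and applying the sign gives (s - 3)*(s + 5)/(s^2 + 2*s + 17)^2.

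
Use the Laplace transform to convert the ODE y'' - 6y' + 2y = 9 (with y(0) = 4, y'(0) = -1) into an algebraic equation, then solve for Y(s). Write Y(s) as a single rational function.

Y(s) = (4*s^2 - 25*s + 9)/(s^3 - 6*s^2 + 2*s)

Transform both sides with L{·}.
With L{y''} = s^2 Y - s·y(0) - y'(0) and L{y'} = sY - y(0), with y(0) = 4, y'(0) = -1: the LHS transforms to (s^2 - 6*s + 2)Y - (4*s - 25).
The right side is L{9} = 9/s.
So (s^2 - 6*s + 2)Y = 9/s + (4*s - 25).
Divide through and combine into a single rational function.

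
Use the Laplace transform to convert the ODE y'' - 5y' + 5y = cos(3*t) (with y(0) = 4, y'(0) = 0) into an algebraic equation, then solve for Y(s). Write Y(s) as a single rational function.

Transform both sides with L{·}.
With L{y''} = s^2 Y - s·y(0) - y'(0) and L{y'} = sY - y(0), with y(0) = 4, y'(0) = 0: the LHS transforms to (s^2 - 5*s + 5)Y - (4*s - 20).
The right side is L{cos(3*t)} = s/(s^2 + 9).
So (s^2 - 5*s + 5)Y = s/(s^2 + 9) + (4*s - 20).
Isolate Y and clear denominators.

Y(s) = (4*s^3 - 20*s^2 + 37*s - 180)/(s^4 - 5*s^3 + 14*s^2 - 45*s + 45)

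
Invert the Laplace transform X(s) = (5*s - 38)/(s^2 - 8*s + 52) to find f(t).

f(t) = -3*exp(4*t)*sin(6*t) + 5*exp(4*t)*cos(6*t)

Complete the square in the denominator: s^2 - 8*s + 52 = (s - 4)^2 + 6^2.
Split the numerator to match: 5*s - 38 = 5·(s - 4) - 3·6.
Invert each term: 5·(s - 4)/((s - 4)^2 + 36) ↔ 5e^(4t)cos(6t); -3·6/((s - 4)^2 + 36) ↔ -3e^(4t)sin(6t).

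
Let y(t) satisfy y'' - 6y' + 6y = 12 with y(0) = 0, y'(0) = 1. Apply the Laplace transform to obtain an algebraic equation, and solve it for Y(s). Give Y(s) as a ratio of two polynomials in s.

Take the Laplace transform of both sides.
The derivative rules (L{y''} = s^2 Y - s·y(0) - y'(0) and L{y'} = sY - y(0), with y(0) = 0, y'(0) = 1) turn the left side into (s^2 - 6*s + 6)Y - (1).
The right side is L{12} = 12/s.
So (s^2 - 6*s + 6)Y = 12/s + (1).
Isolate Y and clear denominators.

Y(s) = (s + 12)/(s^3 - 6*s^2 + 6*s)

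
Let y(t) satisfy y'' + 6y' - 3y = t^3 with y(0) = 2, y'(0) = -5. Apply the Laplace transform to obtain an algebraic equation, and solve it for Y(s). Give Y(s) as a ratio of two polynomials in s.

Apply the Laplace transform to the equation.
The derivative rules (L{y''} = s^2 Y - s·y(0) - y'(0) and L{y'} = sY - y(0), with y(0) = 2, y'(0) = -5) turn the left side into (s^2 + 6*s - 3)Y - (2*s + 7).
The right side is L{t^3} = 6/s^4.
So (s^2 + 6*s - 3)Y = 6/s^4 + (2*s + 7).
Divide through and combine into a single rational function.

Y(s) = (2*s^5 + 7*s^4 + 6)/(s^6 + 6*s^5 - 3*s^4)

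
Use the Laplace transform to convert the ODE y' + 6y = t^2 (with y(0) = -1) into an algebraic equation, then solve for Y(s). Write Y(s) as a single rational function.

Transform both sides with L{·}.
With L{y'} = sY - y(0) = sY - (-1): the LHS transforms to (s + 6)Y - (-1).
The right side is L{t^2} = 2/s^3.
So (s + 6)Y = 2/s^3 + (-1).
Solve for Y(s) and write it as one ratio of polynomials.

Y(s) = (-s^3 + 2)/(s^4 + 6*s^3)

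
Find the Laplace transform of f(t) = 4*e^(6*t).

4/(s - 6)

L{4} = 4/s.
By the first shifting theorem, multiplying by e^(6t) replaces s with s - 6.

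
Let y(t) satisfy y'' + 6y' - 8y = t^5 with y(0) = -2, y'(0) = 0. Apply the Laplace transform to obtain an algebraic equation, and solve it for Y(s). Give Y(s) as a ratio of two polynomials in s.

Y(s) = (-2*s^7 - 12*s^6 + 120)/(s^8 + 6*s^7 - 8*s^6)

Laplace-transform each side.
With L{y''} = s^2 Y - s·y(0) - y'(0) and L{y'} = sY - y(0), with y(0) = -2, y'(0) = 0: the LHS transforms to (s^2 + 6*s - 8)Y - (-2*s - 12).
The right side is L{t^5} = 120/s^6.
So (s^2 + 6*s - 8)Y = 120/s^6 + (-2*s - 12).
Solve for Y(s) and write it as one ratio of polynomials.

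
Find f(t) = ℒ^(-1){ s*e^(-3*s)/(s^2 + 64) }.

The factor e^(-3s) signals a time shift by c = 3 (second shifting theorem).
L{cos(8t)} = s/(s^2 + 64), so L^-1{s/(s^2 + 64)} = cos(8*t).
Hence the inverse is u(t - 3) times that function evaluated at t - 3.

f(t) = Heaviside(t - 3)*(cos(8*t - 24))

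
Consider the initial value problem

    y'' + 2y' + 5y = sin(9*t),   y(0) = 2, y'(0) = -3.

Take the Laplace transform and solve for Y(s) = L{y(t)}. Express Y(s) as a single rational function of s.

Transform both sides with L{·}.
With L{y''} = s^2 Y - s·y(0) - y'(0) and L{y'} = sY - y(0), with y(0) = 2, y'(0) = -3: the LHS transforms to (s^2 + 2*s + 5)Y - (2*s + 1).
The right side is L{sin(9*t)} = 9/(s^2 + 81).
So (s^2 + 2*s + 5)Y = 9/(s^2 + 81) + (2*s + 1).
Divide through and combine into a single rational function.

Y(s) = (2*s^3 + s^2 + 162*s + 90)/(s^4 + 2*s^3 + 86*s^2 + 162*s + 405)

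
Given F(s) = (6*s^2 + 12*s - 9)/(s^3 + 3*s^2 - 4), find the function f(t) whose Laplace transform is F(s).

Factor the denominator: s^3 + 3*s^2 - 4 = (s - 1)*(s + 2)^2.
Partial fraction decomposition gives [5/(s + 2)] + [3/(s + 2)^2] + [1/(s - 1)].
Invert each term: 5/(s + 2) ↔ 5e^(-2t); 3/(s + 2)^2 ↔ 3t·e^(-2t); 1/(s - 1) ↔ e^(t).

f(t) = 3*t*exp(-2*t) + exp(t) + 5*exp(-2*t)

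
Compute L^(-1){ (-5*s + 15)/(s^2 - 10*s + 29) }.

-5*exp(5*t)*sin(2*t) - 5*exp(5*t)*cos(2*t)

Complete the square in the denominator: s^2 - 10*s + 29 = (s - 5)^2 + 2^2.
Split the numerator to match: -5*s + 15 = -5·(s - 5) - 5·2.
Invert each term: -5·(s - 5)/((s - 5)^2 + 4) ↔ -5e^(5t)cos(2t); -5·2/((s - 5)^2 + 4) ↔ -5e^(5t)sin(2t).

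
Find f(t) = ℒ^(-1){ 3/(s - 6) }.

f(t) = 3*exp(6*t)

Since L{e^(6t)} = 1/(s - 6), the inverse is e^(6*t), scaled by 3.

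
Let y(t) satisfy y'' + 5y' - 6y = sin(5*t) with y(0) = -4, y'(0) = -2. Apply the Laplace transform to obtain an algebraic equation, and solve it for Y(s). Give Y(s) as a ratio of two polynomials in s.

Y(s) = (-4*s^3 - 22*s^2 - 100*s - 545)/(s^4 + 5*s^3 + 19*s^2 + 125*s - 150)

Transform both sides with L{·}.
The derivative rules (L{y''} = s^2 Y - s·y(0) - y'(0) and L{y'} = sY - y(0), with y(0) = -4, y'(0) = -2) turn the left side into (s^2 + 5*s - 6)Y - (-4*s - 22).
The right side is L{sin(5*t)} = 5/(s^2 + 25).
So (s^2 + 5*s - 6)Y = 5/(s^2 + 25) + (-4*s - 22).
Isolate Y and clear denominators.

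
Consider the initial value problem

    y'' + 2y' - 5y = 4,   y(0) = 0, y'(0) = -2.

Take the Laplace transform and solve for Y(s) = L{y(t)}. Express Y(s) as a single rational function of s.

Laplace-transform each side.
Using L{y''} = s^2 Y - s·y(0) - y'(0) and L{y'} = sY - y(0), with y(0) = 0, y'(0) = -2, the left side becomes (s^2 + 2*s - 5)Y - (-2).
The right side is L{4} = 4/s.
So (s^2 + 2*s - 5)Y = 4/s + (-2).
Solve for Y(s) and write it as one ratio of polynomials.

Y(s) = (-2*s + 4)/(s^3 + 2*s^2 - 5*s)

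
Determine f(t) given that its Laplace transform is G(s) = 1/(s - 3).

Since L{e^(3t)} = 1/(s - 3), the inverse is e^(3*t).

f(t) = exp(3*t)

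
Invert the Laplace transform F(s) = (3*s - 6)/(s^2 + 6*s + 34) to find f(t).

Complete the square in the denominator: s^2 + 6*s + 34 = (s + 3)^2 + 5^2.
Split the numerator to match: 3*s - 6 = 3·(s + 3) - 3·5.
Invert each term: 3·(s + 3)/((s + 3)^2 + 25) ↔ 3e^(-3t)cos(5t); -3·5/((s + 3)^2 + 25) ↔ -3e^(-3t)sin(5t).

f(t) = -3*exp(-3*t)*sin(5*t) + 3*exp(-3*t)*cos(5*t)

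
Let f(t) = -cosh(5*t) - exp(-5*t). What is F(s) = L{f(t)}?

F(s) = -s/(s^2 - 25) - 1/(s + 5)

Apply the Laplace transform termwise.
(-1)·[L{e^(-5t)} = 1/(s + 5)]; (-1)·[L{cosh(5t)} = s/(s^2 - 25)].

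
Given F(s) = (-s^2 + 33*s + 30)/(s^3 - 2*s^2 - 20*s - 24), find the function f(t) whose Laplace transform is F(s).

Factor the denominator: s^3 - 2*s^2 - 20*s - 24 = (s - 6)*(s + 2)^2.
Partial fraction decomposition gives [-4/(s + 2)] + [5/(s + 2)^2] + [3/(s - 6)].
Invert each term: -4/(s + 2) ↔ -4e^(-2t); 5/(s + 2)^2 ↔ 5t·e^(-2t); 3/(s - 6) ↔ 3e^(6t).

f(t) = 5*t*exp(-2*t) + 3*exp(6*t) - 4*exp(-2*t)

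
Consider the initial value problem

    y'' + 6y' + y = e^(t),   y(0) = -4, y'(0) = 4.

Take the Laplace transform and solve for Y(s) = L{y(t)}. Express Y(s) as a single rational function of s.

Apply the Laplace transform to the equation.
The derivative rules (L{y''} = s^2 Y - s·y(0) - y'(0) and L{y'} = sY - y(0), with y(0) = -4, y'(0) = 4) turn the left side into (s^2 + 6*s + 1)Y - (-4*s - 20).
The right side is L{e^(t)} = 1/(s - 1).
So (s^2 + 6*s + 1)Y = 1/(s - 1) + (-4*s - 20).
Divide through and combine into a single rational function.

Y(s) = (-4*s^2 - 16*s + 21)/(s^3 + 5*s^2 - 5*s - 1)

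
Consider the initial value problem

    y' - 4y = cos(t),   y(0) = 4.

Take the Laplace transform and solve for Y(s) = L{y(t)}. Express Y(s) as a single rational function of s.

Y(s) = (4*s^2 + s + 4)/(s^3 - 4*s^2 + s - 4)

Laplace-transform each side.
With L{y'} = sY - y(0) = sY - 4: the LHS transforms to (s - 4)Y - (4).
The right side is L{cos(t)} = s/(s^2 + 1).
So (s - 4)Y = s/(s^2 + 1) + (4).
Divide through and combine into a single rational function.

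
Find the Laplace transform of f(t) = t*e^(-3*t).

L{e^(-3t)} = 1/(s + 3).
Then apply L{t·g(t)} = -d/ds[G(s)] with G(s) = 1/(s + 3):
differentiating 1 time and applying the sign gives (s + 3)^(-2).

(s + 3)^(-2)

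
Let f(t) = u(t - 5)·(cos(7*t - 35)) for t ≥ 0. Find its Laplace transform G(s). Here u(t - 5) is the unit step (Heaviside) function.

G(s) = s*exp(-5*s)/(s^2 + 49)

By the second shifting theorem, L{u(t - c)·g(t - c)} = e^(-cs)·H(s) with c = 5 and H(s) = L{g(t)}.
L{cos(7t)} = s/(s^2 + 49).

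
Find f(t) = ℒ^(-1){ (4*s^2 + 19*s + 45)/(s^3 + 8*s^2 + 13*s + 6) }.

f(t) = 6*t*exp(-t) + exp(-t) + 3*exp(-6*t)

Factor the denominator: s^3 + 8*s^2 + 13*s + 6 = (s + 1)^2*(s + 6).
Partial fraction decomposition gives [1/(s + 1)] + [6/(s + 1)^2] + [3/(s + 6)].
Invert each term: 1/(s + 1) ↔ e^(-t); 6/(s + 1)^2 ↔ 6t·e^(-t); 3/(s + 6) ↔ 3e^(-6t).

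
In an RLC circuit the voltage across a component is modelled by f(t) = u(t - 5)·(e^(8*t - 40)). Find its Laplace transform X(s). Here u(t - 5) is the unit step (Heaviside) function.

X(s) = exp(-5*s)/(s - 8)

By the second shifting theorem, L{u(t - c)·g(t - c)} = e^(-cs)·G(s) with c = 5 and G(s) = L{g(t)}.
L{e^(8t)} = 1/(s - 8).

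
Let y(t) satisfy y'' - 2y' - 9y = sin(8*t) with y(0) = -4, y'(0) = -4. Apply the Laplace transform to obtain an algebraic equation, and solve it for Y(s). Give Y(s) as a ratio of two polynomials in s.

Laplace-transform each side.
Using L{y''} = s^2 Y - s·y(0) - y'(0) and L{y'} = sY - y(0), with y(0) = -4, y'(0) = -4, the left side becomes (s^2 - 2*s - 9)Y - (-4*s + 4).
The right side is L{sin(8*t)} = 8/(s^2 + 64).
So (s^2 - 2*s - 9)Y = 8/(s^2 + 64) + (-4*s + 4).
Solve for Y(s) and write it as one ratio of polynomials.

Y(s) = (-4*s^3 + 4*s^2 - 256*s + 264)/(s^4 - 2*s^3 + 55*s^2 - 128*s - 576)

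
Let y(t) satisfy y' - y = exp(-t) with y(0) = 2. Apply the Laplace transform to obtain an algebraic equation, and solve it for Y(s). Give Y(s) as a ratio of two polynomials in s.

Y(s) = (2*s + 3)/(s^2 - 1)

Transform both sides with L{·}.
Using L{y'} = sY - y(0) = sY - 2, the left side becomes (s - 1)Y - (2).
The right side is L{exp(-t)} = 1/(s + 1).
So (s - 1)Y = 1/(s + 1) + (2).
Isolate Y and clear denominators.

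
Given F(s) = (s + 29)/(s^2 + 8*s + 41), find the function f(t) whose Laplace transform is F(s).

f(t) = 5*exp(-4*t)*sin(5*t) + exp(-4*t)*cos(5*t)

Complete the square in the denominator: s^2 + 8*s + 41 = (s + 4)^2 + 5^2.
Split the numerator to match: s + 29 = 1·(s + 4) + 5·5.
Invert each term: 1·(s + 4)/((s + 4)^2 + 25) ↔ e^(-4t)cos(5t); 5·5/((s + 4)^2 + 25) ↔ 5e^(-4t)sin(5t).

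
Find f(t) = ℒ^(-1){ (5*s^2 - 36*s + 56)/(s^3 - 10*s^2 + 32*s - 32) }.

f(t) = -4*t*exp(4*t) + 4*exp(4*t) + exp(2*t)

Factor the denominator: s^3 - 10*s^2 + 32*s - 32 = (s - 4)^2*(s - 2).
Partial fraction decomposition gives [4/(s - 4)] + [-4/(s - 4)^2] + [1/(s - 2)].
Invert each term: 4/(s - 4) ↔ 4e^(4t); -4/(s - 4)^2 ↔ -4t·e^(4t); 1/(s - 2) ↔ e^(2t).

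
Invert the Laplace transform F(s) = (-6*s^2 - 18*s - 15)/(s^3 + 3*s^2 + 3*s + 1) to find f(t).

Factor the denominator: s^3 + 3*s^2 + 3*s + 1 = (s + 1)^3.
Partial fraction decomposition gives [-6/(s + 1)] + [-6/(s + 1)^2] + [-3/(s + 1)^3].
Invert each term: -6/(s + 1) ↔ -6e^(-t); -6/(s + 1)^2 ↔ -6t·e^(-t); -3/(s + 1)^3 ↔ (-3/2)t^2·e^(-t).

f(t) = -3*t^2*exp(-t)/2 - 6*t*exp(-t) - 6*exp(-t)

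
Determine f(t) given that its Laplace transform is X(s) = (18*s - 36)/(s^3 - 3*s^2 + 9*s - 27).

Factor the denominator: s^3 - 3*s^2 + 9*s - 27 = (s - 3)*(s^2 + 9).
Partial fraction decomposition gives [1/(s - 3)] + [-s/(s^2 + 9)] + [15/(s^2 + 9)].
Invert each term: 1/(s - 3) ↔ e^(3t); -1·s/(s^2 + 9) ↔ -cos(3t); 5·3/(s^2 + 9) ↔ 5sin(3t).

f(t) = exp(3*t) + 5*sin(3*t) - cos(3*t)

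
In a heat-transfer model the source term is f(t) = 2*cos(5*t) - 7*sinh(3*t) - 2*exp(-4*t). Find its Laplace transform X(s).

X(s) = 2*s/(s^2 + 25) - 21/(s^2 - 9) - 2/(s + 4)

By linearity of the Laplace transform, transform each term separately.
(-7)·[L{sinh(3t)} = 3/(s^2 - 9)]; (2)·[L{cos(5t)} = s/(s^2 + 25)]; (-2)·[L{e^(-4t)} = 1/(s + 4)].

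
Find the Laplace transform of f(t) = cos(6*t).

s/(s^2 + 36)

L{cos(6t)} = s/(s^2 + 36).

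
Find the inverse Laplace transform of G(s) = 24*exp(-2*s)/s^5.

Heaviside(t - 2)*((t - 2)^4)

The factor e^(-2s) signals a time shift by c = 2 (second shifting theorem).
L{t^4} = 4!/s^5 = 24/s^5, so L^-1{24/s^5} = t^4.
Hence the inverse is u(t - 2) times that function evaluated at t - 2.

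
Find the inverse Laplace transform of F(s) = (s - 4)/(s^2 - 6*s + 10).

-exp(3*t)*sin(t) + exp(3*t)*cos(t)

Complete the square in the denominator: s^2 - 6*s + 10 = (s - 3)^2 + 1^2.
Split the numerator to match: s - 4 = 1·(s - 3) - 1·1.
Invert each term: 1·(s - 3)/((s - 3)^2 + 1) ↔ e^(3t)cos(t); -1·1/((s - 3)^2 + 1) ↔ -e^(3t)sin(t).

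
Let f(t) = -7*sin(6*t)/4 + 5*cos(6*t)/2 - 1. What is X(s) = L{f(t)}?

X(s) = 5*s/(2*(s^2 + 36)) - 21/(2*(s^2 + 36)) - 1/s

Apply the Laplace transform termwise.
(5/2)·[L{cos(6t)} = s/(s^2 + 36)]; (-7/4)·[L{sin(6t)} = 6/(s^2 + 36)]; L{-1} = -1/s.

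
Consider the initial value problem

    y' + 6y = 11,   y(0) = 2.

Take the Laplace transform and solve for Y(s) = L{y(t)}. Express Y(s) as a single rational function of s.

Y(s) = (2*s + 11)/(s^2 + 6*s)

Apply the Laplace transform to the equation.
Using L{y'} = sY - y(0) = sY - 2, the left side becomes (s + 6)Y - (2).
The right side is L{11} = 11/s.
So (s + 6)Y = 11/s + (2).
Isolate Y and clear denominators.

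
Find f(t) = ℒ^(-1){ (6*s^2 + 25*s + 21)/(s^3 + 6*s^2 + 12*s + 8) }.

f(t) = -5*t^2*exp(-2*t)/2 + t*exp(-2*t) + 6*exp(-2*t)

Factor the denominator: s^3 + 6*s^2 + 12*s + 8 = (s + 2)^3.
Partial fraction decomposition gives [6/(s + 2)] + [(s + 2)^(-2)] + [-5/(s + 2)^3].
Invert each term: 6/(s + 2) ↔ 6e^(-2t); 1/(s + 2)^2 ↔ t·e^(-2t); -5/(s + 2)^3 ↔ (-5/2)t^2·e^(-2t).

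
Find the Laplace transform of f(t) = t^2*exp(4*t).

2/(s - 4)^3

L{e^(4t)} = 1/(s - 4).
Then apply L{t^2·g(t)} = (-1)^2 d^2/ds^2[G(s)] with G(s) = 1/(s - 4):
differentiating 2 times and applying the sign gives 2/(s - 4)^3.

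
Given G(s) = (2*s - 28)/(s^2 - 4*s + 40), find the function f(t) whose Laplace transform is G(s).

f(t) = -4*exp(2*t)*sin(6*t) + 2*exp(2*t)*cos(6*t)

Complete the square in the denominator: s^2 - 4*s + 40 = (s - 2)^2 + 6^2.
Split the numerator to match: 2*s - 28 = 2·(s - 2) - 4·6.
Invert each term: 2·(s - 2)/((s - 2)^2 + 36) ↔ 2e^(2t)cos(6t); -4·6/((s - 2)^2 + 36) ↔ -4e^(2t)sin(6t).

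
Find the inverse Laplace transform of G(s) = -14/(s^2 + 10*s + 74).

Rewrite the denominator: s^2 + 10*s + 74 = (s + 5)^2 + 49.
The form in (s + 5) signals a first-shifting-theorem factor e^(-5t).
Since L{sin(7t)} = 7/(s^2 + 49), the inverse is exp(-5*t)*sin(7*t), scaled by -2.

-2*exp(-5*t)*sin(7*t)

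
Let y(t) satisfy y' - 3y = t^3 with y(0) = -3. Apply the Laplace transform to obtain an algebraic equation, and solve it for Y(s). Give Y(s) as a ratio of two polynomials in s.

Y(s) = (-3*s^4 + 6)/(s^5 - 3*s^4)

Laplace-transform each side.
Using L{y'} = sY - y(0) = sY - (-3), the left side becomes (s - 3)Y - (-3).
The right side is L{t^3} = 6/s^4.
So (s - 3)Y = 6/s^4 + (-3).
Divide through and combine into a single rational function.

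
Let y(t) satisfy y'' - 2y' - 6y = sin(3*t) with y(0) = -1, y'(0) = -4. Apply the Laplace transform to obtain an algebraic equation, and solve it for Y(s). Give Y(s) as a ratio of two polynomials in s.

Take the Laplace transform of both sides.
The derivative rules (L{y''} = s^2 Y - s·y(0) - y'(0) and L{y'} = sY - y(0), with y(0) = -1, y'(0) = -4) turn the left side into (s^2 - 2*s - 6)Y - (-s - 2).
The right side is L{sin(3*t)} = 3/(s^2 + 9).
So (s^2 - 2*s - 6)Y = 3/(s^2 + 9) + (-s - 2).
Solve for Y(s) and write it as one ratio of polynomials.

Y(s) = (-s^3 - 2*s^2 - 9*s - 15)/(s^4 - 2*s^3 + 3*s^2 - 18*s - 54)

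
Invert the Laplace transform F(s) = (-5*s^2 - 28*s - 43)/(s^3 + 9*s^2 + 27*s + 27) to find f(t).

Factor the denominator: s^3 + 9*s^2 + 27*s + 27 = (s + 3)^3.
Partial fraction decomposition gives [-5/(s + 3)] + [2/(s + 3)^2] + [-4/(s + 3)^3].
Invert each term: -5/(s + 3) ↔ -5e^(-3t); 2/(s + 3)^2 ↔ 2t·e^(-3t); -4/(s + 3)^3 ↔ (-2)t^2·e^(-3t).

f(t) = -2*t^2*exp(-3*t) + 2*t*exp(-3*t) - 5*exp(-3*t)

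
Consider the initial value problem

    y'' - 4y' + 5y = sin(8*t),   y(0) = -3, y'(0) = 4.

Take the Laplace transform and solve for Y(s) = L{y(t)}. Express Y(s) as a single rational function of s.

Laplace-transform each side.
Using L{y''} = s^2 Y - s·y(0) - y'(0) and L{y'} = sY - y(0), with y(0) = -3, y'(0) = 4, the left side becomes (s^2 - 4*s + 5)Y - (-3*s + 16).
The right side is L{sin(8*t)} = 8/(s^2 + 64).
So (s^2 - 4*s + 5)Y = 8/(s^2 + 64) + (-3*s + 16).
Solve for Y(s) and write it as one ratio of polynomials.

Y(s) = (-3*s^3 + 16*s^2 - 192*s + 1032)/(s^4 - 4*s^3 + 69*s^2 - 256*s + 320)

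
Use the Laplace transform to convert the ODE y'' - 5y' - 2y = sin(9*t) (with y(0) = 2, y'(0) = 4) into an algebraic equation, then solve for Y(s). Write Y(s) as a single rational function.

Y(s) = (2*s^3 - 6*s^2 + 162*s - 477)/(s^4 - 5*s^3 + 79*s^2 - 405*s - 162)

Take the Laplace transform of both sides.
The derivative rules (L{y''} = s^2 Y - s·y(0) - y'(0) and L{y'} = sY - y(0), with y(0) = 2, y'(0) = 4) turn the left side into (s^2 - 5*s - 2)Y - (2*s - 6).
The right side is L{sin(9*t)} = 9/(s^2 + 81).
So (s^2 - 5*s - 2)Y = 9/(s^2 + 81) + (2*s - 6).
Solve for Y(s) and write it as one ratio of polynomials.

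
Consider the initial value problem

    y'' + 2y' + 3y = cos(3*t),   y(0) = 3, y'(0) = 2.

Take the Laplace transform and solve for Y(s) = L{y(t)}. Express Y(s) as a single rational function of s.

Take the Laplace transform of both sides.
With L{y''} = s^2 Y - s·y(0) - y'(0) and L{y'} = sY - y(0), with y(0) = 3, y'(0) = 2: the LHS transforms to (s^2 + 2*s + 3)Y - (3*s + 8).
The right side is L{cos(3*t)} = s/(s^2 + 9).
So (s^2 + 2*s + 3)Y = s/(s^2 + 9) + (3*s + 8).
Divide through and combine into a single rational function.

Y(s) = (3*s^3 + 8*s^2 + 28*s + 72)/(s^4 + 2*s^3 + 12*s^2 + 18*s + 27)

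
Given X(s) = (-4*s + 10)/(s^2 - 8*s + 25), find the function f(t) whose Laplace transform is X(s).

f(t) = -2*exp(4*t)*sin(3*t) - 4*exp(4*t)*cos(3*t)

Complete the square in the denominator: s^2 - 8*s + 25 = (s - 4)^2 + 3^2.
Split the numerator to match: -4*s + 10 = -4·(s - 4) - 2·3.
Invert each term: -4·(s - 4)/((s - 4)^2 + 9) ↔ -4e^(4t)cos(3t); -2·3/((s - 4)^2 + 9) ↔ -2e^(4t)sin(3t).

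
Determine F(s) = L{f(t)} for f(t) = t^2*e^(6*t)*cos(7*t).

L{cos(7t)} = s/(s^2 + 49).
Multiplying by e^(6t) shifts s → s - 6, so L{e^(6*t)*cos(7*t)} = (s - 6)/((s - 6)^2 + 49).
Then apply L{t^2·g(t)} = (-1)^2 d^2/ds^2[G(s)] with G(s) = (s - 6)/((s - 6)^2 + 49):
differentiating 2 times and applying the sign gives 2*(s - 6)*(s^2 - 12*s - 111)/(s^2 - 12*s + 85)^3.

F(s) = 2*(s - 6)*(s^2 - 12*s - 111)/(s^2 - 12*s + 85)^3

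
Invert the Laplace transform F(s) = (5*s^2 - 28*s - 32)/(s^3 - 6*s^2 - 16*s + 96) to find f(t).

Factor the denominator: s^3 - 6*s^2 - 16*s + 96 = (s - 6)*(s - 4)*(s + 4).
Partial fraction decomposition gives [4/(s - 4)] + [2/(s + 4)] + [-1/(s - 6)].
Invert each term: 4/(s - 4) ↔ 4e^(4t); 2/(s + 4) ↔ 2e^(-4t); -1/(s - 6) ↔ -e^(6t).

f(t) = -exp(6*t) + 4*exp(4*t) + 2*exp(-4*t)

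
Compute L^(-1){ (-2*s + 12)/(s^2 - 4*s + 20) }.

Complete the square in the denominator: s^2 - 4*s + 20 = (s - 2)^2 + 4^2.
Split the numerator to match: -2*s + 12 = -2·(s - 2) + 2·4.
Invert each term: -2·(s - 2)/((s - 2)^2 + 16) ↔ -2e^(2t)cos(4t); 2·4/((s - 2)^2 + 16) ↔ 2e^(2t)sin(4t).

2*exp(2*t)*sin(4*t) - 2*exp(2*t)*cos(4*t)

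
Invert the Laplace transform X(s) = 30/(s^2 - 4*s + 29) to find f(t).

Rewrite the denominator: s^2 - 4*s + 29 = (s - 2)^2 + 25.
The form in (s - 2) signals a first-shifting-theorem factor e^(2t).
Since L{sin(5t)} = 5/(s^2 + 25), the inverse is e^(2*t)*sin(5*t), scaled by 6.

f(t) = 6*exp(2*t)*sin(5*t)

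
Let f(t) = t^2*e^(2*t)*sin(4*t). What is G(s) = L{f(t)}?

G(s) = 8*(3*s^2 - 12*s - 4)/(s^2 - 4*s + 20)^3

L{sin(4t)} = 4/(s^2 + 16).
Multiplying by e^(2t) shifts s → s - 2, so L{e^(2*t)*sin(4*t)} = 4/((s - 2)^2 + 16).
Then apply L{t^2·g(t)} = (-1)^2 d^2/ds^2[H(s)] with H(s) = 4/((s - 2)^2 + 16):
differentiating 2 times and applying the sign gives 8*(3*s^2 - 12*s - 4)/(s^2 - 4*s + 20)^3.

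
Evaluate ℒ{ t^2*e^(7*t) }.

2/(s - 7)^3

L{e^(7t)} = 1/(s - 7).
Then apply L{t^2·g(t)} = (-1)^2 d^2/ds^2[H(s)] with H(s) = 1/(s - 7):
differentiating 2 times and applying the sign gives 2/(s - 7)^3.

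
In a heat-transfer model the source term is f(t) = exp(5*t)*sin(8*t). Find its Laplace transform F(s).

F(s) = 8/((s - 5)^2 + 64)

L{sin(8t)} = 8/(s^2 + 64).
By the first shifting theorem, multiplying by e^(5t) replaces s with s - 5.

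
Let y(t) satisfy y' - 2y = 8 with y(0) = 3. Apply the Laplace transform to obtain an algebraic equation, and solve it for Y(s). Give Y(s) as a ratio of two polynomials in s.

Y(s) = (3*s + 8)/(s^2 - 2*s)

Transform both sides with L{·}.
The derivative rules (L{y'} = sY - y(0) = sY - 3) turn the left side into (s - 2)Y - (3).
The right side is L{8} = 8/s.
So (s - 2)Y = 8/s + (3).
Divide through and combine into a single rational function.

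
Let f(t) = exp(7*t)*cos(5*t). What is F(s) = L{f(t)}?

L{cos(5t)} = s/(s^2 + 25).
By the first shifting theorem, multiplying by e^(7t) replaces s with s - 7.

F(s) = (s - 7)/((s - 7)^2 + 25)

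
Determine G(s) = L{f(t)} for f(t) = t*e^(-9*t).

L{e^(-9t)} = 1/(s + 9).
Then apply L{t·g(t)} = -d/ds[H(s)] with H(s) = 1/(s + 9):
differentiating 1 time and applying the sign gives (s + 9)^(-2).

G(s) = (s + 9)^(-2)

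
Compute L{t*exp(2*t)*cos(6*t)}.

L{cos(6t)} = s/(s^2 + 36).
Multiplying by e^(2t) shifts s → s - 2, so L{exp(2*t)*cos(6*t)} = (s - 2)/((s - 2)^2 + 36).
Then apply L{t·g(t)} = -d/ds[G(s)] with G(s) = (s - 2)/((s - 2)^2 + 36):
differentiating 1 time and applying the sign gives (s - 8)*(s + 4)/(s^2 - 4*s + 40)^2.

(s - 8)*(s + 4)/(s^2 - 4*s + 40)^2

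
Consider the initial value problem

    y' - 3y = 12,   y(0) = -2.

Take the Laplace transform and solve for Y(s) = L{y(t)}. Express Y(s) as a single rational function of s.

Y(s) = (-2*s + 12)/(s^2 - 3*s)

Take the Laplace transform of both sides.
Using L{y'} = sY - y(0) = sY - (-2), the left side becomes (s - 3)Y - (-2).
The right side is L{12} = 12/s.
So (s - 3)Y = 12/s + (-2).
Isolate Y and clear denominators.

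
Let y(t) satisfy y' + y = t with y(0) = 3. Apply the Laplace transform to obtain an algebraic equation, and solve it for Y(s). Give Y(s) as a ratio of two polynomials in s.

Take the Laplace transform of both sides.
The derivative rules (L{y'} = sY - y(0) = sY - 3) turn the left side into (s + 1)Y - (3).
The right side is L{t} = s^(-2).
So (s + 1)Y = s^(-2) + (3).
Isolate Y and clear denominators.

Y(s) = (3*s^2 + 1)/(s^3 + s^2)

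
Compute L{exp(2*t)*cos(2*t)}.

L{cos(2t)} = s/(s^2 + 4).
By the first shifting theorem, multiplying by e^(2t) replaces s with s - 2.

(s - 2)/((s - 2)^2 + 4)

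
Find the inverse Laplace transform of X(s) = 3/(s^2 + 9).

Since L{sin(3t)} = 3/(s^2 + 9), the inverse is sin(3*t).

sin(3*t)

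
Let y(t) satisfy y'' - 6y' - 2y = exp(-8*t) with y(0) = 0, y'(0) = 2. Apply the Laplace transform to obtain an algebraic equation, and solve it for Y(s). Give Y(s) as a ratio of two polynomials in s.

Y(s) = (2*s + 17)/(s^3 + 2*s^2 - 50*s - 16)

Apply the Laplace transform to the equation.
The derivative rules (L{y''} = s^2 Y - s·y(0) - y'(0) and L{y'} = sY - y(0), with y(0) = 0, y'(0) = 2) turn the left side into (s^2 - 6*s - 2)Y - (2).
The right side is L{exp(-8*t)} = 1/(s + 8).
So (s^2 - 6*s - 2)Y = 1/(s + 8) + (2).
Divide through and combine into a single rational function.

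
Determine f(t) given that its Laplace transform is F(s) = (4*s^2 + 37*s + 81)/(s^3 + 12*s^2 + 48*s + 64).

f(t) = -3*t^2*exp(-4*t)/2 + 5*t*exp(-4*t) + 4*exp(-4*t)

Factor the denominator: s^3 + 12*s^2 + 48*s + 64 = (s + 4)^3.
Partial fraction decomposition gives [4/(s + 4)] + [5/(s + 4)^2] + [-3/(s + 4)^3].
Invert each term: 4/(s + 4) ↔ 4e^(-4t); 5/(s + 4)^2 ↔ 5t·e^(-4t); -3/(s + 4)^3 ↔ (-3/2)t^2·e^(-4t).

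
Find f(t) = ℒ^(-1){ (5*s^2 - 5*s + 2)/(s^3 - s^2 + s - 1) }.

f(t) = exp(t) - sin(t) + 4*cos(t)

Factor the denominator: s^3 - s^2 + s - 1 = (s - 1)*(s^2 + 1).
Partial fraction decomposition gives [1/(s - 1)] + [4*s/(s^2 + 1)] + [-1/(s^2 + 1)].
Invert each term: 1/(s - 1) ↔ e^(t); 4·s/(s^2 + 1) ↔ 4cos(t); -1·1/(s^2 + 1) ↔ -sin(t).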